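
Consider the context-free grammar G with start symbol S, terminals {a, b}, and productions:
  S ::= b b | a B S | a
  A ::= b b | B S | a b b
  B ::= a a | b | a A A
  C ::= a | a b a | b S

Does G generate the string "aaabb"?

yes

S ⇒ aBS ⇒ aaaS ⇒ aaabb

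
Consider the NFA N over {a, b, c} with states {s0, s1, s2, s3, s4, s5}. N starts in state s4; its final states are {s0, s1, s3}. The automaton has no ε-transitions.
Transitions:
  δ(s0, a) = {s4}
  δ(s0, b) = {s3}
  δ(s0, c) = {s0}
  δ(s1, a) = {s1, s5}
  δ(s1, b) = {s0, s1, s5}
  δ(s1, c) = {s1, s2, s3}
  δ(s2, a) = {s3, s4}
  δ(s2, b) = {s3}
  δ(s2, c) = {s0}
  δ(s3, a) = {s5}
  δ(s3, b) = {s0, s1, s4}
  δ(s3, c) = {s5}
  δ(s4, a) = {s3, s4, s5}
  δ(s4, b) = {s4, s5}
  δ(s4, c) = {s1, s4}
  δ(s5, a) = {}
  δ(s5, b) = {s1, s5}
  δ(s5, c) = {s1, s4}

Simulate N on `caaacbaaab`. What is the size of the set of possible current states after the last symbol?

Start: {s4}
read c: {s1, s4}
read a: {s1, s3, s4, s5}
read a: {s1, s3, s4, s5}
read a: {s1, s3, s4, s5}
read c: {s1, s2, s3, s4, s5}
read b: {s0, s1, s3, s4, s5}
read a: {s1, s3, s4, s5}
read a: {s1, s3, s4, s5}
read a: {s1, s3, s4, s5}
read b: {s0, s1, s4, s5}
Final reachable set {s0, s1, s4, s5} has 4 states.

4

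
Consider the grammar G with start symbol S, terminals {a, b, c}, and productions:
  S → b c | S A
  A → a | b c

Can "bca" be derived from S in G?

yes

S ⇒ SA ⇒ bcA ⇒ bca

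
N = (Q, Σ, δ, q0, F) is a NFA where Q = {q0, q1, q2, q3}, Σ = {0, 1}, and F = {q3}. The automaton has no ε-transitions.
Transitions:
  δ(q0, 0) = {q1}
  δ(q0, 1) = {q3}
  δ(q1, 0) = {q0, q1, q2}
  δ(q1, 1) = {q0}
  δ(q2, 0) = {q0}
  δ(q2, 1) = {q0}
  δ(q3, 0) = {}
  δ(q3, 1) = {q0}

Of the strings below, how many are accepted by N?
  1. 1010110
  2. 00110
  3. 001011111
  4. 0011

1

1010110: rejected
00110: rejected
001011111: rejected
0011: accepted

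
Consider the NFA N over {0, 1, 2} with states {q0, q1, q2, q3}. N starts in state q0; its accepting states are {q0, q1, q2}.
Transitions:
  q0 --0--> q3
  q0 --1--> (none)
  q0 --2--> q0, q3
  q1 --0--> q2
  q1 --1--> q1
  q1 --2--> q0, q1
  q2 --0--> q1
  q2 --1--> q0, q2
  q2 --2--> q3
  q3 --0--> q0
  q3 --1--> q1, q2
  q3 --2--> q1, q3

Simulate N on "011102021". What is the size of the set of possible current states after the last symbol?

Start: {q0}
read 0: {q3}
read 1: {q1, q2}
read 1: {q0, q1, q2}
read 1: {q0, q1, q2}
read 0: {q1, q2, q3}
read 2: {q0, q1, q3}
read 0: {q0, q2, q3}
read 2: {q0, q1, q3}
read 1: {q1, q2}
Final reachable set {q1, q2} has 2 states.

2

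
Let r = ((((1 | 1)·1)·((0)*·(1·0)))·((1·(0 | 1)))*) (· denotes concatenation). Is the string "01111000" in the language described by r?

no

No split of 01111000 into u·v has (((1|1)·1)·((0)*·(1·0))) matching u and ((1·(0|1)))* matching v.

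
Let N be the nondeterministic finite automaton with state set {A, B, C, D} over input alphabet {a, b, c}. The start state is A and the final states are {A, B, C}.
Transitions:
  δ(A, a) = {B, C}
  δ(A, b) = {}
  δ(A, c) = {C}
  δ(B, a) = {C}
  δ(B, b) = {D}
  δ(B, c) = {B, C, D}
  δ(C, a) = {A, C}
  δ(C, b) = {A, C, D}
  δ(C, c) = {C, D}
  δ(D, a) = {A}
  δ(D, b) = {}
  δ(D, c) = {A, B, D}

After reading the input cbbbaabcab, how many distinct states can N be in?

3

Start: {A}
read c: {C}
read b: {A, C, D}
read b: {A, C, D}
read b: {A, C, D}
read a: {A, B, C}
read a: {A, B, C}
read b: {A, C, D}
read c: {A, B, C, D}
read a: {A, B, C}
read b: {A, C, D}
Final reachable set {A, C, D} has 3 states.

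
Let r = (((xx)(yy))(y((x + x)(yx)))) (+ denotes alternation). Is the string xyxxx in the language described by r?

no

No split of xyxxx into u·v has ((xx)(yy)) matching u and (y((x+x)(yx))) matching v.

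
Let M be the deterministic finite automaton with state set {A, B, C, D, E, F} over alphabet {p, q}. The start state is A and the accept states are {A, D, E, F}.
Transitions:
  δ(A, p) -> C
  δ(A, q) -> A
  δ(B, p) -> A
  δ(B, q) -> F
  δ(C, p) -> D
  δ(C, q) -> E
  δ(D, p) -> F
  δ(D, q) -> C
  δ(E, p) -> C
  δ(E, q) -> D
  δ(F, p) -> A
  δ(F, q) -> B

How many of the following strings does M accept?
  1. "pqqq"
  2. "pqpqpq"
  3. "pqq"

"pqqq": rejected
"pqpqpq": accepted
"pqq": accepted

2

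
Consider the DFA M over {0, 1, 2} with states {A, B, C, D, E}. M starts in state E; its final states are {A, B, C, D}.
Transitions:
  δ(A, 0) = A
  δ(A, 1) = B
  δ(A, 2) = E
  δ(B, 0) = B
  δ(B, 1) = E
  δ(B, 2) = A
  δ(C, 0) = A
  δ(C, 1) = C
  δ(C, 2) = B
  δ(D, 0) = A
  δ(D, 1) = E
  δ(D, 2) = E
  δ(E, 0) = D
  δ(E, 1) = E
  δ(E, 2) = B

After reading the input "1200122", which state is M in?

E --1--> E
E --2--> B
B --0--> B
B --0--> B
B --1--> E
E --2--> B
B --2--> A

A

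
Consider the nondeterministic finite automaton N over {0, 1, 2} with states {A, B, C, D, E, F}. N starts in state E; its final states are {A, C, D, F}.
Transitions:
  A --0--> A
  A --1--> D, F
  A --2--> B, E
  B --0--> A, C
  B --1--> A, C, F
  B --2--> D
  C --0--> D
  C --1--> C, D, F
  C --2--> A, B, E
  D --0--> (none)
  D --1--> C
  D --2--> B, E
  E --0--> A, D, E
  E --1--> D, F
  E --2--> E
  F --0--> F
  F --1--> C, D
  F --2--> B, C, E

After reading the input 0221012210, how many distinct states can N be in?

Start: {E}
read 0: {A, D, E}
read 2: {B, E}
read 2: {D, E}
read 1: {C, D, F}
read 0: {D, F}
read 1: {C, D}
read 2: {A, B, E}
read 2: {B, D, E}
read 1: {A, C, D, F}
read 0: {A, D, F}
Final reachable set {A, D, F} has 3 states.

3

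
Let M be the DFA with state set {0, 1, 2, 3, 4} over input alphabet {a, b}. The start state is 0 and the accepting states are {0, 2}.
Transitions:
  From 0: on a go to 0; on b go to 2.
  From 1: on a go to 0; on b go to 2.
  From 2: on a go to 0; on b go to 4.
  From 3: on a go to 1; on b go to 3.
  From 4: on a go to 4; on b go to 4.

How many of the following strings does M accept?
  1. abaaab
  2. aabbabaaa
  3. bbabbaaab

1

abaaab: accepted
aabbabaaa: rejected
bbabbaaab: rejected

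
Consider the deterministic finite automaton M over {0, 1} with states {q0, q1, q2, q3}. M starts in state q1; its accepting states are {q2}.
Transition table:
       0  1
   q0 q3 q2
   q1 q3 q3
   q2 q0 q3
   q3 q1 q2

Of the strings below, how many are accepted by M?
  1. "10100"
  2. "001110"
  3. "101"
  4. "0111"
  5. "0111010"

"10100": rejected
"001110": rejected
"101": rejected
"0111": accepted
"0111010": rejected

1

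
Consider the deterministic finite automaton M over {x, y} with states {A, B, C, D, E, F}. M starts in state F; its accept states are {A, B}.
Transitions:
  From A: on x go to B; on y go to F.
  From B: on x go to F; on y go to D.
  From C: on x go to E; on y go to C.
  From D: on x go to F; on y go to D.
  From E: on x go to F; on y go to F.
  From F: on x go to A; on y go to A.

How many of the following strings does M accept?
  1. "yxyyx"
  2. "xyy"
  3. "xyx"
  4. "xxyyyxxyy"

"yxyyx": rejected
"xyy": accepted
"xyx": accepted
"xxyyyxxyy": accepted

3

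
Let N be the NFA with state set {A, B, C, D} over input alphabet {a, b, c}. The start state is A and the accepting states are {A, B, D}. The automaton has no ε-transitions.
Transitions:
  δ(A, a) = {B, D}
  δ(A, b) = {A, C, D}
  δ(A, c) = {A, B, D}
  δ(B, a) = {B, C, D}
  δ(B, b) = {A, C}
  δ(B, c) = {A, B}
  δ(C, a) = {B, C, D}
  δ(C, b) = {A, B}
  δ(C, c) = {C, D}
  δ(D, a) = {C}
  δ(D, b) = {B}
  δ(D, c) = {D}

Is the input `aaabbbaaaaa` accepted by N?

Start: {A}
read a: {B, D}
read a: {B, C, D}
read a: {B, C, D}
read b: {A, B, C}
read b: {A, B, C, D}
read b: {A, B, C, D}
read a: {B, C, D}
read a: {B, C, D}
read a: {B, C, D}
read a: {B, C, D}
read a: {B, C, D}
Reachable ∩ accepting = {B, D} — nonempty.

accepted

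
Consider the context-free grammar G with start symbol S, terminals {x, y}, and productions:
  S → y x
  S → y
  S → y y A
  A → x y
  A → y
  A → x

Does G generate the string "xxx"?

no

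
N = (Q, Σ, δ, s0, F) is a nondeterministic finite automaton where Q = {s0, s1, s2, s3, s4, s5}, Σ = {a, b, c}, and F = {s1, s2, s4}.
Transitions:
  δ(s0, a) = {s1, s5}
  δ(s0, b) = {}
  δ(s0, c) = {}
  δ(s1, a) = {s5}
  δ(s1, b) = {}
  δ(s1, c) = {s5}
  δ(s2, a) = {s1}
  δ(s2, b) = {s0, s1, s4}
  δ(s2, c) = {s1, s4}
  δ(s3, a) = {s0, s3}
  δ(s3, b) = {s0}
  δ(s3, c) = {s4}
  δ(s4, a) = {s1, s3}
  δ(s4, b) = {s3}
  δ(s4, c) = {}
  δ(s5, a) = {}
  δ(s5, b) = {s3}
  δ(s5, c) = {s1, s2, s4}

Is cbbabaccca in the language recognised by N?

Start: {s0}
read c: {}
The reachable set is empty and stays empty for the remaining 9 symbols.
Reachable ∩ accepting = {} — empty.

rejected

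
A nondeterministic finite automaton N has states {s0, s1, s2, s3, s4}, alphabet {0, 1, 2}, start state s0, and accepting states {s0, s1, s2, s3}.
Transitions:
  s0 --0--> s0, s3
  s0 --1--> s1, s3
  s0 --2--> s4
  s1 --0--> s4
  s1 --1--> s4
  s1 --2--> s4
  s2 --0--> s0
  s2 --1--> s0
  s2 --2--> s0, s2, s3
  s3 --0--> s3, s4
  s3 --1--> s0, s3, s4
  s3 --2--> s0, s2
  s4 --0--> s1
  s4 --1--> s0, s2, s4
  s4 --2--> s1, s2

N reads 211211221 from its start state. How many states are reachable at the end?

5

Start: {s0}
read 2: {s4}
read 1: {s0, s2, s4}
read 1: {s0, s1, s2, s3, s4}
read 2: {s0, s1, s2, s3, s4}
read 1: {s0, s1, s2, s3, s4}
read 1: {s0, s1, s2, s3, s4}
read 2: {s0, s1, s2, s3, s4}
read 2: {s0, s1, s2, s3, s4}
read 1: {s0, s1, s2, s3, s4}
Final reachable set {s0, s1, s2, s3, s4} has 5 states.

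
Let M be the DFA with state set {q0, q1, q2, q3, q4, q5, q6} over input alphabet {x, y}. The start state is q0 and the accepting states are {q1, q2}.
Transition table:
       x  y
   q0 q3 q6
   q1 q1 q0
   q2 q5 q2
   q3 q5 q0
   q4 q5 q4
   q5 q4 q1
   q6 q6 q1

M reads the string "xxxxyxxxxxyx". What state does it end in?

q0 --x--> q3
q3 --x--> q5
q5 --x--> q4
q4 --x--> q5
q5 --y--> q1
q1 --x--> q1
q1 --x--> q1
q1 --x--> q1
q1 --x--> q1
q1 --x--> q1
q1 --y--> q0
q0 --x--> q3

q3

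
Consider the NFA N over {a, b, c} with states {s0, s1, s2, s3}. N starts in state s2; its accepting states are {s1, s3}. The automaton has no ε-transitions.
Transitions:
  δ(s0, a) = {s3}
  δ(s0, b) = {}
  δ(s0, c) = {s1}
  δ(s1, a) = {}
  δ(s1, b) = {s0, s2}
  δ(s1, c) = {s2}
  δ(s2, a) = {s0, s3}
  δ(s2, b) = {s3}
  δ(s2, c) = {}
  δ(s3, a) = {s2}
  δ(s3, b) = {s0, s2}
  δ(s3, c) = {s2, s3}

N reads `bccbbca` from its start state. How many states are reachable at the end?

Start: {s2}
read b: {s3}
read c: {s2, s3}
read c: {s2, s3}
read b: {s0, s2, s3}
read b: {s0, s2, s3}
read c: {s1, s2, s3}
read a: {s0, s2, s3}
Final reachable set {s0, s2, s3} has 3 states.

3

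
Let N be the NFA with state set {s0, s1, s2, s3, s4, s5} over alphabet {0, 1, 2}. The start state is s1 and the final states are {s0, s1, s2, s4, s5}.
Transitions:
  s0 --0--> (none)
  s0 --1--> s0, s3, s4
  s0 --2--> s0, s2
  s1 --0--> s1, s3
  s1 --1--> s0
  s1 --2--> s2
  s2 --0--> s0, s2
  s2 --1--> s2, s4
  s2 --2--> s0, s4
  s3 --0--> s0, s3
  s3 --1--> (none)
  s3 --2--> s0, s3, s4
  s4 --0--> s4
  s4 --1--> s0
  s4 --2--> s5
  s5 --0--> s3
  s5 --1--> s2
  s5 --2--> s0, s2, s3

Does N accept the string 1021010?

rejected

Start: {s1}
read 1: {s0}
read 0: {}
The reachable set is empty and stays empty for the remaining 5 symbols.
Reachable ∩ accepting = {} — empty.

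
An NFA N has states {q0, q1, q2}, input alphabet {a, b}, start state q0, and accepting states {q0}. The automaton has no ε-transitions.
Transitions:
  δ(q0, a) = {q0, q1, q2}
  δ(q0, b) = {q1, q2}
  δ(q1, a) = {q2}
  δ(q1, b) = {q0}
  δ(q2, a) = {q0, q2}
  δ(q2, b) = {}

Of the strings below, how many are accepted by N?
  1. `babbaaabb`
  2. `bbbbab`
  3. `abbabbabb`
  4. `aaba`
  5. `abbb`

5

`babbaaabb`: accepted
`bbbbab`: accepted
`abbabbabb`: accepted
`aaba`: accepted
`abbb`: accepted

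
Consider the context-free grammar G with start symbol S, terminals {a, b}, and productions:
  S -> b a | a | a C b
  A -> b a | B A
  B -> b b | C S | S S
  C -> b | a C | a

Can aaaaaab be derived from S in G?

yes

S ⇒ aCb ⇒ aaCb ⇒ aaaCb ⇒ aaaaCb ⇒ aaaaaCb ⇒ aaaaaab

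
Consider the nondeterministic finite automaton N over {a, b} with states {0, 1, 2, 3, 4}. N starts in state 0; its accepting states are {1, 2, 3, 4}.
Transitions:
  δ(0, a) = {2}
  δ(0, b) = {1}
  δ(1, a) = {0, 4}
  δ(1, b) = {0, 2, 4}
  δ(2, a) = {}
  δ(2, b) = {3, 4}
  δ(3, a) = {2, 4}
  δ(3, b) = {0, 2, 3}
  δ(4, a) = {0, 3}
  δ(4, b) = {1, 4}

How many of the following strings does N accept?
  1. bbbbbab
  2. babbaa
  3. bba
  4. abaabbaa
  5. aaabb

bbbbbab: accepted
babbaa: accepted
bba: accepted
abaabbaa: accepted
aaabb: rejected

4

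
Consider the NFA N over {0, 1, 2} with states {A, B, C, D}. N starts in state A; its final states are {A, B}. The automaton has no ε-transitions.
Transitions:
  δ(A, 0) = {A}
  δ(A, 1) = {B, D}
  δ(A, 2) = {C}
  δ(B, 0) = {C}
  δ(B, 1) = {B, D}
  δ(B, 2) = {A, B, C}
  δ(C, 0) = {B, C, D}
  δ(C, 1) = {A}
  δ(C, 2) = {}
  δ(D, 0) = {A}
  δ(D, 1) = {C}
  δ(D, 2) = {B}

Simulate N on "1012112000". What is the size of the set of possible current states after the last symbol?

Start: {A}
read 1: {B, D}
read 0: {A, C}
read 1: {A, B, D}
read 2: {A, B, C}
read 1: {A, B, D}
read 1: {B, C, D}
read 2: {A, B, C}
read 0: {A, B, C, D}
read 0: {A, B, C, D}
read 0: {A, B, C, D}
Final reachable set {A, B, C, D} has 4 states.

4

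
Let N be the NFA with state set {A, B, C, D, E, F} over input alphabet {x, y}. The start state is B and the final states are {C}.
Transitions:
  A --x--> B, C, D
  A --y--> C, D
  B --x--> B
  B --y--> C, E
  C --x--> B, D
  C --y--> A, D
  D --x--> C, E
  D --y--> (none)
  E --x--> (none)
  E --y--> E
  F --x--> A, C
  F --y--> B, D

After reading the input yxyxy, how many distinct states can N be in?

2

Start: {B}
read y: {C, E}
read x: {B, D}
read y: {C, E}
read x: {B, D}
read y: {C, E}
Final reachable set {C, E} has 2 states.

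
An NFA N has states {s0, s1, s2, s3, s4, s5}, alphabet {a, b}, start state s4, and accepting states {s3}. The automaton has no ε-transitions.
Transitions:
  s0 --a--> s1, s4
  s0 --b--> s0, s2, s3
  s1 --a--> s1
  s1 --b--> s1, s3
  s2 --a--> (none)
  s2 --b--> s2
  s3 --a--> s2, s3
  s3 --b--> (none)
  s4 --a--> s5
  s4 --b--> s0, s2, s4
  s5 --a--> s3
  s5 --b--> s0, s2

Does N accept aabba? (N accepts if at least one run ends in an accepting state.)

Start: {s4}
read a: {s5}
read a: {s3}
read b: {}
The reachable set is empty and stays empty for the remaining 2 symbols.
Reachable ∩ accepting = {} — empty.

rejected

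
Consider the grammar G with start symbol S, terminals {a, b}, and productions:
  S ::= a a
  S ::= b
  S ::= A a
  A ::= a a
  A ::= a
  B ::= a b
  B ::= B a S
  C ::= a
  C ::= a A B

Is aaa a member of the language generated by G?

yes

S ⇒ Aa ⇒ aaa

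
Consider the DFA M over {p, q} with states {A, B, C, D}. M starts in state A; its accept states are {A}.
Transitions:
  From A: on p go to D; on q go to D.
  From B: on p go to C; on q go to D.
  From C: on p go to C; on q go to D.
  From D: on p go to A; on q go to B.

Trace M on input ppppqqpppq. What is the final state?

A --p--> D
D --p--> A
A --p--> D
D --p--> A
A --q--> D
D --q--> B
B --p--> C
C --p--> C
C --p--> C
C --q--> D

D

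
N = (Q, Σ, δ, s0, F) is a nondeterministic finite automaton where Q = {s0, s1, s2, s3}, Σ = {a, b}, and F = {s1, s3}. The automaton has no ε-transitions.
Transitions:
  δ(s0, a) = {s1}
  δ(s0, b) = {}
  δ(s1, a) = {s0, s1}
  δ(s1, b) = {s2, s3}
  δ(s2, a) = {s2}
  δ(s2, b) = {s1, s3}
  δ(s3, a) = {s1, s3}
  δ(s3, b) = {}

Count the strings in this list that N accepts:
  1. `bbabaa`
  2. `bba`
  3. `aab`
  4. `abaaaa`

`bbabaa`: rejected
`bba`: rejected
`aab`: accepted
`abaaaa`: accepted

2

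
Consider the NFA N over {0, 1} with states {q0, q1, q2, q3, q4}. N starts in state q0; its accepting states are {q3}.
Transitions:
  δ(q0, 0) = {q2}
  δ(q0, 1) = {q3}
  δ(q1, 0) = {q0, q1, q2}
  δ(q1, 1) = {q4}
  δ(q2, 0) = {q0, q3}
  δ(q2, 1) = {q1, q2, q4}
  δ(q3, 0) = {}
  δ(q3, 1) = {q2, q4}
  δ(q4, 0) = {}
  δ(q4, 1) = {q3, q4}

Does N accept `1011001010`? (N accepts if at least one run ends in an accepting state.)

Start: {q0}
read 1: {q3}
read 0: {}
The reachable set is empty and stays empty for the remaining 8 symbols.
Reachable ∩ accepting = {} — empty.

rejected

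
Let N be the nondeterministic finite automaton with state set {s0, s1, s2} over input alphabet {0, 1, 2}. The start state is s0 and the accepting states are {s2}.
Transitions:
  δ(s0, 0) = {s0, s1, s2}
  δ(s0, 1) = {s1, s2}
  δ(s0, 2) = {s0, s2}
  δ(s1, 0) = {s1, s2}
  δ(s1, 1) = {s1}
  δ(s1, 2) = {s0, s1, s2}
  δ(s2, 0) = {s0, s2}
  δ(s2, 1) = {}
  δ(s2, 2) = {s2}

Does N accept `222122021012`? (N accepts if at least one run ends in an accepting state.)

Start: {s0}
read 2: {s0, s2}
read 2: {s0, s2}
read 2: {s0, s2}
read 1: {s1, s2}
read 2: {s0, s1, s2}
read 2: {s0, s1, s2}
read 0: {s0, s1, s2}
read 2: {s0, s1, s2}
read 1: {s1, s2}
read 0: {s0, s1, s2}
read 1: {s1, s2}
read 2: {s0, s1, s2}
Reachable ∩ accepting = {s2} — nonempty.

accepted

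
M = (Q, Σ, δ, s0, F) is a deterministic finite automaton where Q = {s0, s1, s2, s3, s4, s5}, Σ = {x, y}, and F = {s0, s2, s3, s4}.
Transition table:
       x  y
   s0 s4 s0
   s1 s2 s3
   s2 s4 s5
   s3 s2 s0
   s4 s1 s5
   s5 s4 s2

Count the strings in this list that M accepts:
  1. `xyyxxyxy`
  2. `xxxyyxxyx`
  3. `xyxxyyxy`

`xyyxxyxy`: rejected
`xxxyyxxyx`: accepted
`xyxxyyxy`: rejected

1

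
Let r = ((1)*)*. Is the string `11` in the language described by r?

yes

Split into 2 pieces 1 · 1; each matches (1)*.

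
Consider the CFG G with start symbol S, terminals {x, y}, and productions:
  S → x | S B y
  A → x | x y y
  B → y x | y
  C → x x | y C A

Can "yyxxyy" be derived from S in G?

no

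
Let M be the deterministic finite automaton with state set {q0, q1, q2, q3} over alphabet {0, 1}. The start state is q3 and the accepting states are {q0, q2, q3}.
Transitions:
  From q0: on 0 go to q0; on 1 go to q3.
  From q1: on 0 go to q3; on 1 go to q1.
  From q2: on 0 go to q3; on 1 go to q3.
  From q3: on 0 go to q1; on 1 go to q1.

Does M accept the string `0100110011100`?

rejected

q3 --0--> q1
q1 --1--> q1
q1 --0--> q3
q3 --0--> q1
q1 --1--> q1
q1 --1--> q1
q1 --0--> q3
q3 --0--> q1
q1 --1--> q1
q1 --1--> q1
q1 --1--> q1
q1 --0--> q3
q3 --0--> q1
End in state q1, which is not an accepting state.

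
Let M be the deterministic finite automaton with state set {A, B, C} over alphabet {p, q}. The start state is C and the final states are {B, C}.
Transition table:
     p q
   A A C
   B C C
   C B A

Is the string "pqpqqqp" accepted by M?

C --p--> B
B --q--> C
C --p--> B
B --q--> C
C --q--> A
A --q--> C
C --p--> B
End in state B, which is an accepting state.

accepted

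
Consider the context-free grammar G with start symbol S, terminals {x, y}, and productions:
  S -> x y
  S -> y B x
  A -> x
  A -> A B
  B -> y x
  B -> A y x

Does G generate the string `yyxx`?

yes

S ⇒ yBx ⇒ yyxx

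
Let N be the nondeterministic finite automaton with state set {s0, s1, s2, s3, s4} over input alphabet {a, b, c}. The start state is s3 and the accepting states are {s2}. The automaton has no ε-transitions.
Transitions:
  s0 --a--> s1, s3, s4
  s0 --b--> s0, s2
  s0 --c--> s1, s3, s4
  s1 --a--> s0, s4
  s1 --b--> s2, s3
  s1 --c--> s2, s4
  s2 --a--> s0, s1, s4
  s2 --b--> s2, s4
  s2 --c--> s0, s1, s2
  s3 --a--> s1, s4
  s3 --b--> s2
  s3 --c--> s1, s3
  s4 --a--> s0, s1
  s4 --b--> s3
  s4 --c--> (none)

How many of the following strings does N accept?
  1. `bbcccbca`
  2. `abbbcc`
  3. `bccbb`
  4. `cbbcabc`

3

`bbcccbca`: rejected
`abbbcc`: accepted
`bccbb`: accepted
`cbbcabc`: accepted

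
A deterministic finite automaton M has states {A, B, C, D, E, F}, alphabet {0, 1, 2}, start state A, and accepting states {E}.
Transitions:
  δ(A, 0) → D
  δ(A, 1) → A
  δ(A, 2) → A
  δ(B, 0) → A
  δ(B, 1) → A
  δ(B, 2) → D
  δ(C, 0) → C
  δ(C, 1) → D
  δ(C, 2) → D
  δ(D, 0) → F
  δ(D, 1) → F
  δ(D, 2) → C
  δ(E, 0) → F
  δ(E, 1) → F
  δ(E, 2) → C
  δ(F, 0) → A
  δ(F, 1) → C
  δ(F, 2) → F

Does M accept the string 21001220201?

A --2--> A
A --1--> A
A --0--> D
D --0--> F
F --1--> C
C --2--> D
D --2--> C
C --0--> C
C --2--> D
D --0--> F
F --1--> C
End in state C, which is not an accepting state.

rejected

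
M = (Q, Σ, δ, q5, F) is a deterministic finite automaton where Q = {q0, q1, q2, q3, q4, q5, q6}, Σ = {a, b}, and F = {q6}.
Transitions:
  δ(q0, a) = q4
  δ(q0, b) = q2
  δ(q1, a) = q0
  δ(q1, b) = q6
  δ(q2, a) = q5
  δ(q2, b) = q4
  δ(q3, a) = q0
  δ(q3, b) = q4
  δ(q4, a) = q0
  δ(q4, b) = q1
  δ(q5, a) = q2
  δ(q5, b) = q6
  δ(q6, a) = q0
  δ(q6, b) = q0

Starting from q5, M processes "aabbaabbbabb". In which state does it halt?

q4

q5 --a--> q2
q2 --a--> q5
q5 --b--> q6
q6 --b--> q0
q0 --a--> q4
q4 --a--> q0
q0 --b--> q2
q2 --b--> q4
q4 --b--> q1
q1 --a--> q0
q0 --b--> q2
q2 --b--> q4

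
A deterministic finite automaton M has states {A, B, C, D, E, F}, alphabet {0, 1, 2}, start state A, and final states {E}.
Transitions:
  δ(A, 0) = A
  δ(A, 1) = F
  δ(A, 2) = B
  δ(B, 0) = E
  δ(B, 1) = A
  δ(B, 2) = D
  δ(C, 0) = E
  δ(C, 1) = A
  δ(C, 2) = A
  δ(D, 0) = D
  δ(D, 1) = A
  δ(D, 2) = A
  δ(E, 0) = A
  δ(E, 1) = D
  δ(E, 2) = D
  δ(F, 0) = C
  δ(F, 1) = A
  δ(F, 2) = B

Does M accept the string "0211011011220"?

rejected

A --0--> A
A --2--> B
B --1--> A
A --1--> F
F --0--> C
C --1--> A
A --1--> F
F --0--> C
C --1--> A
A --1--> F
F --2--> B
B --2--> D
D --0--> D
End in state D, which is not an accepting state.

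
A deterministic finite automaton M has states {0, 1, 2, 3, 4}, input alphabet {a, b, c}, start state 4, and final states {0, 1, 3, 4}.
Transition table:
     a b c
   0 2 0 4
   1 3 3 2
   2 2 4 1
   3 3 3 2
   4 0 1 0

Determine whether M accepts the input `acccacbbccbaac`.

4 --a--> 0
0 --c--> 4
4 --c--> 0
0 --c--> 4
4 --a--> 0
0 --c--> 4
4 --b--> 1
1 --b--> 3
3 --c--> 2
2 --c--> 1
1 --b--> 3
3 --a--> 3
3 --a--> 3
3 --c--> 2
End in state 2, which is not an accepting state.

rejected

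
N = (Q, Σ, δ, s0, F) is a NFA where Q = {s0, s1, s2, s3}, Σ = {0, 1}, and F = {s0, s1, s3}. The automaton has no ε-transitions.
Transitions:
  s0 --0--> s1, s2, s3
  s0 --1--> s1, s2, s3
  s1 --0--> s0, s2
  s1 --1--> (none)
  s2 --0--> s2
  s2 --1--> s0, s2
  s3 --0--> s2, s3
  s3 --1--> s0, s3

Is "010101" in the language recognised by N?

Start: {s0}
read 0: {s1, s2, s3}
read 1: {s0, s2, s3}
read 0: {s1, s2, s3}
read 1: {s0, s2, s3}
read 0: {s1, s2, s3}
read 1: {s0, s2, s3}
Reachable ∩ accepting = {s0, s3} — nonempty.

accepted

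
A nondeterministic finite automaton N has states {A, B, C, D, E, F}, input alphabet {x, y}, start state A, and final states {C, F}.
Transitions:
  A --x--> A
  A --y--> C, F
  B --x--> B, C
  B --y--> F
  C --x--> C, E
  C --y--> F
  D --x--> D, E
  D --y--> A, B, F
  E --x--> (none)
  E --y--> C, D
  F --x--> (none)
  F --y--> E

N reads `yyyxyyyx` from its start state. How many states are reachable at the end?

3

Start: {A}
read y: {C, F}
read y: {E, F}
read y: {C, D, E}
read x: {C, D, E}
read y: {A, B, C, D, F}
read y: {A, B, C, E, F}
read y: {C, D, E, F}
read x: {C, D, E}
Final reachable set {C, D, E} has 3 states.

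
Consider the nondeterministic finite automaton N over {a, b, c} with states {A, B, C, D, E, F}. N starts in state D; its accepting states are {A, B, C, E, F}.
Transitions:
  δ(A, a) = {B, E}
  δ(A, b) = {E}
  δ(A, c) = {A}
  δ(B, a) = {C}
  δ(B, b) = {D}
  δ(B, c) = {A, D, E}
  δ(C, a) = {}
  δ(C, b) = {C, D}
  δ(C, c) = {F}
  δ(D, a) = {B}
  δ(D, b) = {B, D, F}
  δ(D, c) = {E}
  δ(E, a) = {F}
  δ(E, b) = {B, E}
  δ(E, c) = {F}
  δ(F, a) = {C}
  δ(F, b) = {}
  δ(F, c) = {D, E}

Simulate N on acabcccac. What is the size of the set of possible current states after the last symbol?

4

Start: {D}
read a: {B}
read c: {A, D, E}
read a: {B, E, F}
read b: {B, D, E}
read c: {A, D, E, F}
read c: {A, D, E, F}
read c: {A, D, E, F}
read a: {B, C, E, F}
read c: {A, D, E, F}
Final reachable set {A, D, E, F} has 4 states.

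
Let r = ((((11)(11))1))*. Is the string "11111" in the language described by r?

yes

Split into 1 piece 11111; each matches (((11)(11))1).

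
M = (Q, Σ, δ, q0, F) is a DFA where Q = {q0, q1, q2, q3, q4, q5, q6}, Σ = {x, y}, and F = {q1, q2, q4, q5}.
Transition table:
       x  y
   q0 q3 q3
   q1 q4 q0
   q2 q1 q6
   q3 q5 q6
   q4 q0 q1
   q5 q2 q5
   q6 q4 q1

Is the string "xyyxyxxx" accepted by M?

rejected

q0 --x--> q3
q3 --y--> q6
q6 --y--> q1
q1 --x--> q4
q4 --y--> q1
q1 --x--> q4
q4 --x--> q0
q0 --x--> q3
End in state q3, which is not an accepting state.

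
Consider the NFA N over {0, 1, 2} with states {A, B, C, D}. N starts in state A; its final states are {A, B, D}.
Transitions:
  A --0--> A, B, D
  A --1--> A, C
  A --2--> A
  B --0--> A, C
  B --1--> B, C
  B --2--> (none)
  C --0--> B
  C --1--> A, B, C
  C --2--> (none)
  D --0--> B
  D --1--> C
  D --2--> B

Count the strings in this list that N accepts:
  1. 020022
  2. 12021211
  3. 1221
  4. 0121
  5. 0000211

5

020022: accepted
12021211: accepted
1221: accepted
0121: accepted
0000211: accepted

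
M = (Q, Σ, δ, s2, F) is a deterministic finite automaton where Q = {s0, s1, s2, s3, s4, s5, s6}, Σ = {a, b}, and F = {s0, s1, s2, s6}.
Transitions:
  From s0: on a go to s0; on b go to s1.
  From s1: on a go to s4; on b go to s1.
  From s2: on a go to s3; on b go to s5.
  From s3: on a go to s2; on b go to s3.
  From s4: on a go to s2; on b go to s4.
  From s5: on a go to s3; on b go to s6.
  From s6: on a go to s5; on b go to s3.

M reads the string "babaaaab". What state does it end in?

s3

s2 --b--> s5
s5 --a--> s3
s3 --b--> s3
s3 --a--> s2
s2 --a--> s3
s3 --a--> s2
s2 --a--> s3
s3 --b--> s3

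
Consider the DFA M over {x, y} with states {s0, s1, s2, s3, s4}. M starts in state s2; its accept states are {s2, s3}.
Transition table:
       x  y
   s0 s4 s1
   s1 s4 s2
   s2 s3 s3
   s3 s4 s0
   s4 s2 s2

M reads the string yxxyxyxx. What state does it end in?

s2 --y--> s3
s3 --x--> s4
s4 --x--> s2
s2 --y--> s3
s3 --x--> s4
s4 --y--> s2
s2 --x--> s3
s3 --x--> s4

s4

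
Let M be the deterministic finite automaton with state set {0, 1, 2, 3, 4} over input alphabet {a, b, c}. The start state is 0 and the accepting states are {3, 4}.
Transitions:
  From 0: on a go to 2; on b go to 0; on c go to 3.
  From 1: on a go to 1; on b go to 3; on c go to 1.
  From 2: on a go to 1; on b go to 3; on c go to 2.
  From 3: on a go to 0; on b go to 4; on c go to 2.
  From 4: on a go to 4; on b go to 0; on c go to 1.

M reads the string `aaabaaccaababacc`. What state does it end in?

0 --a--> 2
2 --a--> 1
1 --a--> 1
1 --b--> 3
3 --a--> 0
0 --a--> 2
2 --c--> 2
2 --c--> 2
2 --a--> 1
1 --a--> 1
1 --b--> 3
3 --a--> 0
0 --b--> 0
0 --a--> 2
2 --c--> 2
2 --c--> 2

2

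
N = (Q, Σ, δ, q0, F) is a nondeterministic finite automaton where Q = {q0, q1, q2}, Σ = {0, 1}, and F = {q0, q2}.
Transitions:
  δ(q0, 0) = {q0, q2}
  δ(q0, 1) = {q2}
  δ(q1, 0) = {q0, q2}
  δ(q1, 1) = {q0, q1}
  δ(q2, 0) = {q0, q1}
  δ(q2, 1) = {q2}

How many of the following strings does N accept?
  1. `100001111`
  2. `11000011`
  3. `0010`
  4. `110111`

`100001111`: accepted
`11000011`: accepted
`0010`: accepted
`110111`: accepted

4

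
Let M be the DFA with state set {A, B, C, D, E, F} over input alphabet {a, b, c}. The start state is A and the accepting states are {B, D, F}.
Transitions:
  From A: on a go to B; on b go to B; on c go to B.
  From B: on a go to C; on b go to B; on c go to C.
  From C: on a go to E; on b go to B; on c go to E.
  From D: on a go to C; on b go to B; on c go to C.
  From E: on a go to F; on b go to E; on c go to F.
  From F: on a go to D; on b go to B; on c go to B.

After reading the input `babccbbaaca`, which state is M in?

A --b--> B
B --a--> C
C --b--> B
B --c--> C
C --c--> E
E --b--> E
E --b--> E
E --a--> F
F --a--> D
D --c--> C
C --a--> E

E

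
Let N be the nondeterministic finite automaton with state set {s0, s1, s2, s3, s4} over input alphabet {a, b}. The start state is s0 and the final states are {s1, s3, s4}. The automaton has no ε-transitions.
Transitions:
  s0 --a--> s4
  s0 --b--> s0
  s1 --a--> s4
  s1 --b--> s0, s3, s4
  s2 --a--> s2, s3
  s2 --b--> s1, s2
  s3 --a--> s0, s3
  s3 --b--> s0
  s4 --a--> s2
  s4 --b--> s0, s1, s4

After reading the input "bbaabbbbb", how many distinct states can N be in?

Start: {s0}
read b: {s0}
read b: {s0}
read a: {s4}
read a: {s2}
read b: {s1, s2}
read b: {s0, s1, s2, s3, s4}
read b: {s0, s1, s2, s3, s4}
read b: {s0, s1, s2, s3, s4}
read b: {s0, s1, s2, s3, s4}
Final reachable set {s0, s1, s2, s3, s4} has 5 states.

5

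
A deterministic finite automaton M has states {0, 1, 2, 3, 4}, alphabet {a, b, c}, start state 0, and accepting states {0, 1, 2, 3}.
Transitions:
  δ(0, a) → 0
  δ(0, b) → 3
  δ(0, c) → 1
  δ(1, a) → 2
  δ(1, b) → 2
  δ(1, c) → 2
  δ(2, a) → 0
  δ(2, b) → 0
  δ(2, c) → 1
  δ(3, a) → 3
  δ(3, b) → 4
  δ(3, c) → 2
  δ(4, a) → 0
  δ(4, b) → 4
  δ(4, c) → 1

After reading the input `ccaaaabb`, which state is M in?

0 --c--> 1
1 --c--> 2
2 --a--> 0
0 --a--> 0
0 --a--> 0
0 --a--> 0
0 --b--> 3
3 --b--> 4

4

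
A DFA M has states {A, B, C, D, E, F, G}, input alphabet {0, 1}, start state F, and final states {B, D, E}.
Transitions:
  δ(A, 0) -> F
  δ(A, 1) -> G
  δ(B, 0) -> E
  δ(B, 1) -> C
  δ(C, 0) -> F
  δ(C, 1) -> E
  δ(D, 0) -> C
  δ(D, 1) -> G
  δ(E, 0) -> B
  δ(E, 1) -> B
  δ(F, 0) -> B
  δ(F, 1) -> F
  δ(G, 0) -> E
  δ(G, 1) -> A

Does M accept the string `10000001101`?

rejected

F --1--> F
F --0--> B
B --0--> E
E --0--> B
B --0--> E
E --0--> B
B --0--> E
E --1--> B
B --1--> C
C --0--> F
F --1--> F
End in state F, which is not an accepting state.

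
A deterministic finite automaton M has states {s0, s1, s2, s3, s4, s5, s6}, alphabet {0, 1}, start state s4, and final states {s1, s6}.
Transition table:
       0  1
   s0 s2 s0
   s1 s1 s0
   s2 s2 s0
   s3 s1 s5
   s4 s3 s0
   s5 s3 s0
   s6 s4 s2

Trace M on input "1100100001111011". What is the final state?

s4 --1--> s0
s0 --1--> s0
s0 --0--> s2
s2 --0--> s2
s2 --1--> s0
s0 --0--> s2
s2 --0--> s2
s2 --0--> s2
s2 --0--> s2
s2 --1--> s0
s0 --1--> s0
s0 --1--> s0
s0 --1--> s0
s0 --0--> s2
s2 --1--> s0
s0 --1--> s0

s0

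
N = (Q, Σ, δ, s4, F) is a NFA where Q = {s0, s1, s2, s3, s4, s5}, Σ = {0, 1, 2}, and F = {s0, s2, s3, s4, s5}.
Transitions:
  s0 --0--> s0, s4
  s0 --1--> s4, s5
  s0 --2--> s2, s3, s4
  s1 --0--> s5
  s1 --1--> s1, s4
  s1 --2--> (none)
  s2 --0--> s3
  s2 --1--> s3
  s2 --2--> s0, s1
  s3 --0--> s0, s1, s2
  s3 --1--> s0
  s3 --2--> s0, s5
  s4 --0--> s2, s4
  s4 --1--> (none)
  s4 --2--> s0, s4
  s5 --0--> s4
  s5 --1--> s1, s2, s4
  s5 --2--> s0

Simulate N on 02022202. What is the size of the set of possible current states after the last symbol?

Start: {s4}
read 0: {s2, s4}
read 2: {s0, s1, s4}
read 0: {s0, s2, s4, s5}
read 2: {s0, s1, s2, s3, s4}
read 2: {s0, s1, s2, s3, s4, s5}
read 2: {s0, s1, s2, s3, s4, s5}
read 0: {s0, s1, s2, s3, s4, s5}
read 2: {s0, s1, s2, s3, s4, s5}
Final reachable set {s0, s1, s2, s3, s4, s5} has 6 states.

6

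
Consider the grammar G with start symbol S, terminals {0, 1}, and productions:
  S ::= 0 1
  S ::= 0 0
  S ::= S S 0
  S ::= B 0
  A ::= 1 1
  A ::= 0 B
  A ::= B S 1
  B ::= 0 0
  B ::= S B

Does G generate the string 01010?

S ⇒ SS0 ⇒ 01S0 ⇒ 01010

yes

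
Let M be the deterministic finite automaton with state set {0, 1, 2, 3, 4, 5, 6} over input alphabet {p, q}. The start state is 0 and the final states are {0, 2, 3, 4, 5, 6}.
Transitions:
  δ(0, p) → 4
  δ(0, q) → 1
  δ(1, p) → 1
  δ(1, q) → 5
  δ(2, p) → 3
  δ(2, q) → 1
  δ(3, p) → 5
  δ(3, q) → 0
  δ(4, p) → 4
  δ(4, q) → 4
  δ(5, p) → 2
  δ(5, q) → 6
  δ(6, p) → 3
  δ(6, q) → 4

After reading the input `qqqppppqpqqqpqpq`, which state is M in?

0 --q--> 1
1 --q--> 5
5 --q--> 6
6 --p--> 3
3 --p--> 5
5 --p--> 2
2 --p--> 3
3 --q--> 0
0 --p--> 4
4 --q--> 4
4 --q--> 4
4 --q--> 4
4 --p--> 4
4 --q--> 4
4 --p--> 4
4 --q--> 4

4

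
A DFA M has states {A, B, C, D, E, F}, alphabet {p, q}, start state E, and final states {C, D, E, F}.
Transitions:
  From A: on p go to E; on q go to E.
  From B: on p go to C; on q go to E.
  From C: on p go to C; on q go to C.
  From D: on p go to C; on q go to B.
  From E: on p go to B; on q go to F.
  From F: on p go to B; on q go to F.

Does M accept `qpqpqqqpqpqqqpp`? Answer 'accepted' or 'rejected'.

accepted

E --q--> F
F --p--> B
B --q--> E
E --p--> B
B --q--> E
E --q--> F
F --q--> F
F --p--> B
B --q--> E
E --p--> B
B --q--> E
E --q--> F
F --q--> F
F --p--> B
B --p--> C
End in state C, which is an accepting state.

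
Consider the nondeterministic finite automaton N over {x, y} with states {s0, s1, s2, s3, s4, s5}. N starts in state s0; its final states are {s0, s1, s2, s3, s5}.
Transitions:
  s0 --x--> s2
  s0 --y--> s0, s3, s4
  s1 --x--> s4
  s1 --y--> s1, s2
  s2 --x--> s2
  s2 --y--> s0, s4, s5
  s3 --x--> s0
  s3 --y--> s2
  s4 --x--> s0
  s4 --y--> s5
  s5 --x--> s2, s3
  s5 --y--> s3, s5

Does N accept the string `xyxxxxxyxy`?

accepted

Start: {s0}
read x: {s2}
read y: {s0, s4, s5}
read x: {s0, s2, s3}
read x: {s0, s2}
read x: {s2}
read x: {s2}
read x: {s2}
read y: {s0, s4, s5}
read x: {s0, s2, s3}
read y: {s0, s2, s3, s4, s5}
Reachable ∩ accepting = {s0, s2, s3, s5} — nonempty.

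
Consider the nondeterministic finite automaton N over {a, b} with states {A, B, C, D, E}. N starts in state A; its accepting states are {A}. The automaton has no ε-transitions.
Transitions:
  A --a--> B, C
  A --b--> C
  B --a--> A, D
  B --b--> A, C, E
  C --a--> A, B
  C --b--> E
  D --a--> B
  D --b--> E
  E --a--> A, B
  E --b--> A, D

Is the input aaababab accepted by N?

Start: {A}
read a: {B, C}
read a: {A, B, D}
read a: {A, B, C, D}
read b: {A, C, E}
read a: {A, B, C}
read b: {A, C, E}
read a: {A, B, C}
read b: {A, C, E}
Reachable ∩ accepting = {A} — nonempty.

accepted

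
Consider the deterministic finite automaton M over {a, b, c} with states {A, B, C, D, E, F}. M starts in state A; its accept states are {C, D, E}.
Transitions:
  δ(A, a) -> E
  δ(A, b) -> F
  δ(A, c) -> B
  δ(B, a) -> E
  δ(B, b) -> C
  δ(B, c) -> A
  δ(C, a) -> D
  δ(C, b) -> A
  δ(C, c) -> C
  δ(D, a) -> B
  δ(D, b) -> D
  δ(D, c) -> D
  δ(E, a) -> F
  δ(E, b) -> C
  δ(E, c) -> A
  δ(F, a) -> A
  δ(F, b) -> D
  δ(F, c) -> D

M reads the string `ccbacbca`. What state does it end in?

A --c--> B
B --c--> A
A --b--> F
F --a--> A
A --c--> B
B --b--> C
C --c--> C
C --a--> D

D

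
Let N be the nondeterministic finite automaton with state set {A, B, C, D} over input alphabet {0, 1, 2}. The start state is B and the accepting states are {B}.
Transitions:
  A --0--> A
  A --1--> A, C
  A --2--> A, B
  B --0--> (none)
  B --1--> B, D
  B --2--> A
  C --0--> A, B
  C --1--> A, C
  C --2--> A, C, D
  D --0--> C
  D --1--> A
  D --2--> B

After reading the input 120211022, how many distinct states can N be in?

4

Start: {B}
read 1: {B, D}
read 2: {A, B}
read 0: {A}
read 2: {A, B}
read 1: {A, B, C, D}
read 1: {A, B, C, D}
read 0: {A, B, C}
read 2: {A, B, C, D}
read 2: {A, B, C, D}
Final reachable set {A, B, C, D} has 4 states.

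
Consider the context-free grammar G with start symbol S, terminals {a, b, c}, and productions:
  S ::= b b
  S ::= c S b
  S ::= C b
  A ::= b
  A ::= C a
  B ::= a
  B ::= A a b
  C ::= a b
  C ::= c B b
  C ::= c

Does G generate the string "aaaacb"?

no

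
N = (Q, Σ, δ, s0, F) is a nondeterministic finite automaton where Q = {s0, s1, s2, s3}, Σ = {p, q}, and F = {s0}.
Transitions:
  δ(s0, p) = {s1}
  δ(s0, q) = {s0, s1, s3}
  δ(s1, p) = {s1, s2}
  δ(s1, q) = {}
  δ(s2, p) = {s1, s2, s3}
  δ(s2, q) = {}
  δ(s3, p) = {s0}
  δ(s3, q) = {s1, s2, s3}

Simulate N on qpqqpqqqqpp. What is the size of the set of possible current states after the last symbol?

4

Start: {s0}
read q: {s0, s1, s3}
read p: {s0, s1, s2}
read q: {s0, s1, s3}
read q: {s0, s1, s2, s3}
read p: {s0, s1, s2, s3}
read q: {s0, s1, s2, s3}
read q: {s0, s1, s2, s3}
read q: {s0, s1, s2, s3}
read q: {s0, s1, s2, s3}
read p: {s0, s1, s2, s3}
read p: {s0, s1, s2, s3}
Final reachable set {s0, s1, s2, s3} has 4 states.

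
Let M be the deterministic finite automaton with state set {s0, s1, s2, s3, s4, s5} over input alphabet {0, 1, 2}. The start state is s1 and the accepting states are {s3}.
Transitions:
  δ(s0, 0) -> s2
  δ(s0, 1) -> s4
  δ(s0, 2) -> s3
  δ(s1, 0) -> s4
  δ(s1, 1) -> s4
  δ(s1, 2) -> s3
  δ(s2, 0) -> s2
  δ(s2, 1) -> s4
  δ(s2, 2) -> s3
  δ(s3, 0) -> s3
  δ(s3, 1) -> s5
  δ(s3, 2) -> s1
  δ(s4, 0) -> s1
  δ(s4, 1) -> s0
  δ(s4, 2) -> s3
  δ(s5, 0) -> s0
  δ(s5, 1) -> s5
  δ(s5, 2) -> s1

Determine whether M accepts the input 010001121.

s1 --0--> s4
s4 --1--> s0
s0 --0--> s2
s2 --0--> s2
s2 --0--> s2
s2 --1--> s4
s4 --1--> s0
s0 --2--> s3
s3 --1--> s5
End in state s5, which is not an accepting state.

rejected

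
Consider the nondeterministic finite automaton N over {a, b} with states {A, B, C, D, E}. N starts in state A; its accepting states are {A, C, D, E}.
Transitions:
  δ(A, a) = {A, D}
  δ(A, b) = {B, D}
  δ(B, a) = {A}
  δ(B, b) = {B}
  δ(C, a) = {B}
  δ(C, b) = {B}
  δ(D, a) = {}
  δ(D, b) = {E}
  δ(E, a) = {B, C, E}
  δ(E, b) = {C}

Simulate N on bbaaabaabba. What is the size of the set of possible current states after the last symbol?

Start: {A}
read b: {B, D}
read b: {B, E}
read a: {A, B, C, E}
read a: {A, B, C, D, E}
read a: {A, B, C, D, E}
read b: {B, C, D, E}
read a: {A, B, C, E}
read a: {A, B, C, D, E}
read b: {B, C, D, E}
read b: {B, C, E}
read a: {A, B, C, E}
Final reachable set {A, B, C, E} has 4 states.

4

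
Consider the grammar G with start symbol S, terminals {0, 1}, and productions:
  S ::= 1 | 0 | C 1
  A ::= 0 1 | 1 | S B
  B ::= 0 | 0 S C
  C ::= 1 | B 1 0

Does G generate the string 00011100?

no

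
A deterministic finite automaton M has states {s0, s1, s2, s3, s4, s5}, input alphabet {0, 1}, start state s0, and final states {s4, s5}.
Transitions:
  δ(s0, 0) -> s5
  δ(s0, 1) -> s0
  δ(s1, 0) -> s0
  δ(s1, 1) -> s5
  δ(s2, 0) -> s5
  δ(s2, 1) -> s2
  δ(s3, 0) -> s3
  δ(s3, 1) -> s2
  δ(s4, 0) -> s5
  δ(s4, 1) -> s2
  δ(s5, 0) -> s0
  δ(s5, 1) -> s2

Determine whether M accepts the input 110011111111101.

rejected

s0 --1--> s0
s0 --1--> s0
s0 --0--> s5
s5 --0--> s0
s0 --1--> s0
s0 --1--> s0
s0 --1--> s0
s0 --1--> s0
s0 --1--> s0
s0 --1--> s0
s0 --1--> s0
s0 --1--> s0
s0 --1--> s0
s0 --0--> s5
s5 --1--> s2
End in state s2, which is not an accepting state.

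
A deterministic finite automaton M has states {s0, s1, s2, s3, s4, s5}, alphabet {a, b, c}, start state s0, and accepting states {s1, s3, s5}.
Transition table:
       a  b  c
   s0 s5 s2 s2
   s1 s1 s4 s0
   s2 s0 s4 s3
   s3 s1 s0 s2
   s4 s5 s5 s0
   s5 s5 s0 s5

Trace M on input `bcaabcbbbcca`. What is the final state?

s5

s0 --b--> s2
s2 --c--> s3
s3 --a--> s1
s1 --a--> s1
s1 --b--> s4
s4 --c--> s0
s0 --b--> s2
s2 --b--> s4
s4 --b--> s5
s5 --c--> s5
s5 --c--> s5
s5 --a--> s5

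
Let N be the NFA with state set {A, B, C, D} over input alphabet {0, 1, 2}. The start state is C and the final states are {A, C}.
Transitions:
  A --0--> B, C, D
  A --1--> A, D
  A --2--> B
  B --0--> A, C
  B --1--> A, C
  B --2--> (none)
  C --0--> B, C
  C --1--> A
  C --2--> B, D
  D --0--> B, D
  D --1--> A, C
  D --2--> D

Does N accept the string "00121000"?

Start: {C}
read 0: {B, C}
read 0: {A, B, C}
read 1: {A, C, D}
read 2: {B, D}
read 1: {A, C}
read 0: {B, C, D}
read 0: {A, B, C, D}
read 0: {A, B, C, D}
Reachable ∩ accepting = {A, C} — nonempty.

accepted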